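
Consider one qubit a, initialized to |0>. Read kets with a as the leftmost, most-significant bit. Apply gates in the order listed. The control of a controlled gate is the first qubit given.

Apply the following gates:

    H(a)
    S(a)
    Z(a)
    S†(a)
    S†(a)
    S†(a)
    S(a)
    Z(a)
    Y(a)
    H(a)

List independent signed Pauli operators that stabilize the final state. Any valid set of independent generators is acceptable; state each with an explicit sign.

One valid set of independent stabilizer generators is +Y (any independent generating set of the same group is equally correct).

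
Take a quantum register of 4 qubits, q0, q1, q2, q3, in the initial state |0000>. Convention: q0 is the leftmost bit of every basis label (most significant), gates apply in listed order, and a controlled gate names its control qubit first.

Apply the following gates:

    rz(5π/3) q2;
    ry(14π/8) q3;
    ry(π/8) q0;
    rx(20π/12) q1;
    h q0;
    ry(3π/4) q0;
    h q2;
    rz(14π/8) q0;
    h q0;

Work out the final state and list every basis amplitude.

After the circuit, the state carries amplitude -sqrt(6)*exp(7*I*pi/24)*cos(pi/16)/16 - sqrt(3)*exp(7*I*pi/24)*cos(pi/16)/16 - sqrt(6)*sqrt(1/2 - sqrt(2)/4)*sqrt(sqrt(2)/4 + 1/2)*exp(I*pi/24)*sin(pi/16)/8 + sqrt(3)*exp(I*pi/24)*sin(pi/16)/16 + sqrt(6)*exp(I*pi/24)*sin(pi/16)/16 + sqrt(3)*exp(I*pi/24)*cos(pi/16)/16 + sqrt(6)*sqrt(1/2 - sqrt(2)/4)*sqrt(sqrt(2)/4 + 1/2)*exp(I*pi/24)*cos(pi/16)/8 + sqrt(3)*exp(7*I*pi/24)*sin(pi/16)/16 + sqrt(6)*sqrt(1/2 - sqrt(2)/4)*sqrt(sqrt(2)/4 + 1/2)*exp(7*I*pi/24)*sin(pi/16)/8 + sqrt(6)*exp(I*pi/24)*cos(pi/16)/16 + sqrt(6)*exp(7*I*pi/24)*sin(pi/16)/16 + sqrt(6)*sqrt(1/2 - sqrt(2)/4)*sqrt(sqrt(2)/4 + 1/2)*exp(7*I*pi/24)*cos(pi/16)/8 on |0000>, -sqrt(6)*exp(7*I*pi/24)*cos(pi/16)/16 - sqrt(6)*exp(7*I*pi/24)*sin(pi/16)/16 - sqrt(6)*exp(I*pi/24)*cos(pi/16)/16 - sqrt(6)*sqrt(1/2 - sqrt(2)/4)*sqrt(sqrt(2)/4 + 1/2)*exp(7*I*pi/24)*sin(pi/16)/8 - sqrt(6)*sqrt(1/2 - sqrt(2)/4)*sqrt(sqrt(2)/4 + 1/2)*exp(I*pi/24)*cos(pi/16)/8 - sqrt(3)*exp(I*pi/24)*sin(pi/16)/16 - sqrt(6)*sqrt(1/2 - sqrt(2)/4)*sqrt(sqrt(2)/4 + 1/2)*exp(I*pi/24)*sin(pi/16)/8 + sqrt(6)*exp(I*pi/24)*sin(pi/16)/16 + sqrt(3)*exp(I*pi/24)*cos(pi/16)/16 + sqrt(3)*exp(7*I*pi/24)*sin(pi/16)/16 + sqrt(3)*exp(7*I*pi/24)*cos(pi/16)/16 + sqrt(6)*sqrt(1/2 - sqrt(2)/4)*sqrt(sqrt(2)/4 + 1/2)*exp(7*I*pi/24)*cos(pi/16)/8 on |0001>, -sqrt(6)*exp(7*I*pi/24)*cos(pi/16)/16 - sqrt(3)*exp(7*I*pi/24)*cos(pi/16)/16 - sqrt(6)*sqrt(1/2 - sqrt(2)/4)*sqrt(sqrt(2)/4 + 1/2)*exp(I*pi/24)*sin(pi/16)/8 + sqrt(3)*exp(I*pi/24)*sin(pi/16)/16 + sqrt(6)*exp(I*pi/24)*sin(pi/16)/16 + sqrt(3)*exp(I*pi/24)*cos(pi/16)/16 + sqrt(6)*sqrt(1/2 - sqrt(2)/4)*sqrt(sqrt(2)/4 + 1/2)*exp(I*pi/24)*cos(pi/16)/8 + sqrt(3)*exp(7*I*pi/24)*sin(pi/16)/16 + sqrt(6)*sqrt(1/2 - sqrt(2)/4)*sqrt(sqrt(2)/4 + 1/2)*exp(7*I*pi/24)*sin(pi/16)/8 + sqrt(6)*exp(I*pi/24)*cos(pi/16)/16 + sqrt(6)*exp(7*I*pi/24)*sin(pi/16)/16 + sqrt(6)*sqrt(1/2 - sqrt(2)/4)*sqrt(sqrt(2)/4 + 1/2)*exp(7*I*pi/24)*cos(pi/16)/8 on |0010>, -sqrt(6)*exp(7*I*pi/24)*cos(pi/16)/16 - sqrt(6)*exp(7*I*pi/24)*sin(pi/16)/16 - sqrt(6)*exp(I*pi/24)*cos(pi/16)/16 - sqrt(6)*sqrt(1/2 - sqrt(2)/4)*sqrt(sqrt(2)/4 + 1/2)*exp(7*I*pi/24)*sin(pi/16)/8 - sqrt(6)*sqrt(1/2 - sqrt(2)/4)*sqrt(sqrt(2)/4 + 1/2)*exp(I*pi/24)*cos(pi/16)/8 - sqrt(3)*exp(I*pi/24)*sin(pi/16)/16 - sqrt(6)*sqrt(1/2 - sqrt(2)/4)*sqrt(sqrt(2)/4 + 1/2)*exp(I*pi/24)*sin(pi/16)/8 + sqrt(6)*exp(I*pi/24)*sin(pi/16)/16 + sqrt(3)*exp(I*pi/24)*cos(pi/16)/16 + sqrt(3)*exp(7*I*pi/24)*sin(pi/16)/16 + sqrt(3)*exp(7*I*pi/24)*cos(pi/16)/16 + sqrt(6)*sqrt(1/2 - sqrt(2)/4)*sqrt(sqrt(2)/4 + 1/2)*exp(7*I*pi/24)*cos(pi/16)/8 on |0011>, -sqrt(2)*I*exp(7*I*pi/24)*cos(pi/16)/16 - I*exp(7*I*pi/24)*cos(pi/16)/16 - sqrt(2)*I*sqrt(1/2 - sqrt(2)/4)*sqrt(sqrt(2)/4 + 1/2)*exp(I*pi/24)*sin(pi/16)/8 + I*exp(7*I*pi/24)*sin(pi/16)/16 + sqrt(2)*I*sqrt(1/2 - sqrt(2)/4)*sqrt(sqrt(2)/4 + 1/2)*exp(7*I*pi/24)*sin(pi/16)/8 + sqrt(2)*I*exp(7*I*pi/24)*sin(pi/16)/16 + I*exp(I*pi/24)*sin(pi/16)/16 + sqrt(2)*I*exp(I*pi/24)*sin(pi/16)/16 + sqrt(2)*I*sqrt(1/2 - sqrt(2)/4)*sqrt(sqrt(2)/4 + 1/2)*exp(7*I*pi/24)*cos(pi/16)/8 + I*exp(I*pi/24)*cos(pi/16)/16 + sqrt(2)*I*sqrt(1/2 - sqrt(2)/4)*sqrt(sqrt(2)/4 + 1/2)*exp(I*pi/24)*cos(pi/16)/8 + sqrt(2)*I*exp(I*pi/24)*cos(pi/16)/16 on |0100>, -sqrt(2)*I*exp(I*pi/24)*cos(pi/16)/16 - sqrt(2)*I*sqrt(1/2 - sqrt(2)/4)*sqrt(sqrt(2)/4 + 1/2)*exp(I*pi/24)*cos(pi/16)/8 - sqrt(2)*I*exp(7*I*pi/24)*cos(pi/16)/16 - I*exp(I*pi/24)*sin(pi/16)/16 - sqrt(2)*I*sqrt(1/2 - sqrt(2)/4)*sqrt(sqrt(2)/4 + 1/2)*exp(I*pi/24)*sin(pi/16)/8 - sqrt(2)*I*exp(7*I*pi/24)*sin(pi/16)/16 - sqrt(2)*I*sqrt(1/2 - sqrt(2)/4)*sqrt(sqrt(2)/4 + 1/2)*exp(7*I*pi/24)*sin(pi/16)/8 + I*exp(7*I*pi/24)*sin(pi/16)/16 + sqrt(2)*I*exp(I*pi/24)*sin(pi/16)/16 + I*exp(7*I*pi/24)*cos(pi/16)/16 + sqrt(2)*I*sqrt(1/2 - sqrt(2)/4)*sqrt(sqrt(2)/4 + 1/2)*exp(7*I*pi/24)*cos(pi/16)/8 + I*exp(I*pi/24)*cos(pi/16)/16 on |0101>, -sqrt(2)*I*exp(7*I*pi/24)*cos(pi/16)/16 - I*exp(7*I*pi/24)*cos(pi/16)/16 - sqrt(2)*I*sqrt(1/2 - sqrt(2)/4)*sqrt(sqrt(2)/4 + 1/2)*exp(I*pi/24)*sin(pi/16)/8 + I*exp(7*I*pi/24)*sin(pi/16)/16 + sqrt(2)*I*sqrt(1/2 - sqrt(2)/4)*sqrt(sqrt(2)/4 + 1/2)*exp(7*I*pi/24)*sin(pi/16)/8 + sqrt(2)*I*exp(7*I*pi/24)*sin(pi/16)/16 + I*exp(I*pi/24)*sin(pi/16)/16 + sqrt(2)*I*exp(I*pi/24)*sin(pi/16)/16 + sqrt(2)*I*sqrt(1/2 - sqrt(2)/4)*sqrt(sqrt(2)/4 + 1/2)*exp(7*I*pi/24)*cos(pi/16)/8 + I*exp(I*pi/24)*cos(pi/16)/16 + sqrt(2)*I*sqrt(1/2 - sqrt(2)/4)*sqrt(sqrt(2)/4 + 1/2)*exp(I*pi/24)*cos(pi/16)/8 + sqrt(2)*I*exp(I*pi/24)*cos(pi/16)/16 on |0110>, -sqrt(2)*I*exp(I*pi/24)*cos(pi/16)/16 - sqrt(2)*I*sqrt(1/2 - sqrt(2)/4)*sqrt(sqrt(2)/4 + 1/2)*exp(I*pi/24)*cos(pi/16)/8 - sqrt(2)*I*exp(7*I*pi/24)*cos(pi/16)/16 - I*exp(I*pi/24)*sin(pi/16)/16 - sqrt(2)*I*sqrt(1/2 - sqrt(2)/4)*sqrt(sqrt(2)/4 + 1/2)*exp(I*pi/24)*sin(pi/16)/8 - sqrt(2)*I*exp(7*I*pi/24)*sin(pi/16)/16 - sqrt(2)*I*sqrt(1/2 - sqrt(2)/4)*sqrt(sqrt(2)/4 + 1/2)*exp(7*I*pi/24)*sin(pi/16)/8 + I*exp(7*I*pi/24)*sin(pi/16)/16 + sqrt(2)*I*exp(I*pi/24)*sin(pi/16)/16 + I*exp(7*I*pi/24)*cos(pi/16)/16 + sqrt(2)*I*sqrt(1/2 - sqrt(2)/4)*sqrt(sqrt(2)/4 + 1/2)*exp(7*I*pi/24)*cos(pi/16)/8 + I*exp(I*pi/24)*cos(pi/16)/16 on |0111>, -sqrt(6)*exp(7*I*pi/24)*cos(pi/16)/16 - sqrt(3)*exp(7*I*pi/24)*cos(pi/16)/16 - sqrt(6)*exp(I*pi/24)*cos(pi/16)/16 - sqrt(3)*exp(I*pi/24)*cos(pi/16)/16 - sqrt(6)*sqrt(1/2 - sqrt(2)/4)*sqrt(sqrt(2)/4 + 1/2)*exp(I*pi/24)*cos(pi/16)/8 - sqrt(6)*exp(I*pi/24)*sin(pi/16)/16 - sqrt(3)*exp(I*pi/24)*sin(pi/16)/16 + sqrt(6)*sqrt(1/2 - sqrt(2)/4)*sqrt(sqrt(2)/4 + 1/2)*exp(I*pi/24)*sin(pi/16)/8 + sqrt(3)*exp(7*I*pi/24)*sin(pi/16)/16 + sqrt(6)*sqrt(1/2 - sqrt(2)/4)*sqrt(sqrt(2)/4 + 1/2)*exp(7*I*pi/24)*sin(pi/16)/8 + sqrt(6)*exp(7*I*pi/24)*sin(pi/16)/16 + sqrt(6)*sqrt(1/2 - sqrt(2)/4)*sqrt(sqrt(2)/4 + 1/2)*exp(7*I*pi/24)*cos(pi/16)/8 on |1000>, -sqrt(6)*exp(7*I*pi/24)*cos(pi/16)/16 - sqrt(6)*exp(7*I*pi/24)*sin(pi/16)/16 - sqrt(6)*sqrt(1/2 - sqrt(2)/4)*sqrt(sqrt(2)/4 + 1/2)*exp(7*I*pi/24)*sin(pi/16)/8 - sqrt(3)*exp(I*pi/24)*cos(pi/16)/16 - sqrt(6)*exp(I*pi/24)*sin(pi/16)/16 + sqrt(3)*exp(I*pi/24)*sin(pi/16)/16 + sqrt(6)*sqrt(1/2 - sqrt(2)/4)*sqrt(sqrt(2)/4 + 1/2)*exp(I*pi/24)*sin(pi/16)/8 + sqrt(6)*sqrt(1/2 - sqrt(2)/4)*sqrt(sqrt(2)/4 + 1/2)*exp(I*pi/24)*cos(pi/16)/8 + sqrt(3)*exp(7*I*pi/24)*sin(pi/16)/16 + sqrt(6)*exp(I*pi/24)*cos(pi/16)/16 + sqrt(3)*exp(7*I*pi/24)*cos(pi/16)/16 + sqrt(6)*sqrt(1/2 - sqrt(2)/4)*sqrt(sqrt(2)/4 + 1/2)*exp(7*I*pi/24)*cos(pi/16)/8 on |1001>, -sqrt(6)*exp(7*I*pi/24)*cos(pi/16)/16 - sqrt(3)*exp(7*I*pi/24)*cos(pi/16)/16 - sqrt(6)*exp(I*pi/24)*cos(pi/16)/16 - sqrt(3)*exp(I*pi/24)*cos(pi/16)/16 - sqrt(6)*sqrt(1/2 - sqrt(2)/4)*sqrt(sqrt(2)/4 + 1/2)*exp(I*pi/24)*cos(pi/16)/8 - sqrt(6)*exp(I*pi/24)*sin(pi/16)/16 - sqrt(3)*exp(I*pi/24)*sin(pi/16)/16 + sqrt(6)*sqrt(1/2 - sqrt(2)/4)*sqrt(sqrt(2)/4 + 1/2)*exp(I*pi/24)*sin(pi/16)/8 + sqrt(3)*exp(7*I*pi/24)*sin(pi/16)/16 + sqrt(6)*sqrt(1/2 - sqrt(2)/4)*sqrt(sqrt(2)/4 + 1/2)*exp(7*I*pi/24)*sin(pi/16)/8 + sqrt(6)*exp(7*I*pi/24)*sin(pi/16)/16 + sqrt(6)*sqrt(1/2 - sqrt(2)/4)*sqrt(sqrt(2)/4 + 1/2)*exp(7*I*pi/24)*cos(pi/16)/8 on |1010>, -sqrt(6)*exp(7*I*pi/24)*cos(pi/16)/16 - sqrt(6)*exp(7*I*pi/24)*sin(pi/16)/16 - sqrt(6)*sqrt(1/2 - sqrt(2)/4)*sqrt(sqrt(2)/4 + 1/2)*exp(7*I*pi/24)*sin(pi/16)/8 - sqrt(3)*exp(I*pi/24)*cos(pi/16)/16 - sqrt(6)*exp(I*pi/24)*sin(pi/16)/16 + sqrt(3)*exp(I*pi/24)*sin(pi/16)/16 + sqrt(6)*sqrt(1/2 - sqrt(2)/4)*sqrt(sqrt(2)/4 + 1/2)*exp(I*pi/24)*sin(pi/16)/8 + sqrt(6)*sqrt(1/2 - sqrt(2)/4)*sqrt(sqrt(2)/4 + 1/2)*exp(I*pi/24)*cos(pi/16)/8 + sqrt(3)*exp(7*I*pi/24)*sin(pi/16)/16 + sqrt(6)*exp(I*pi/24)*cos(pi/16)/16 + sqrt(3)*exp(7*I*pi/24)*cos(pi/16)/16 + sqrt(6)*sqrt(1/2 - sqrt(2)/4)*sqrt(sqrt(2)/4 + 1/2)*exp(7*I*pi/24)*cos(pi/16)/8 on |1011>, -sqrt(2)*I*exp(I*pi/24)*cos(pi/16)/16 - I*exp(I*pi/24)*cos(pi/16)/16 - sqrt(2)*I*sqrt(1/2 - sqrt(2)/4)*sqrt(sqrt(2)/4 + 1/2)*exp(I*pi/24)*cos(pi/16)/8 - sqrt(2)*I*exp(7*I*pi/24)*cos(pi/16)/16 - I*exp(7*I*pi/24)*cos(pi/16)/16 - sqrt(2)*I*exp(I*pi/24)*sin(pi/16)/16 - I*exp(I*pi/24)*sin(pi/16)/16 + I*exp(7*I*pi/24)*sin(pi/16)/16 + sqrt(2)*I*sqrt(1/2 - sqrt(2)/4)*sqrt(sqrt(2)/4 + 1/2)*exp(7*I*pi/24)*sin(pi/16)/8 + sqrt(2)*I*exp(7*I*pi/24)*sin(pi/16)/16 + sqrt(2)*I*sqrt(1/2 - sqrt(2)/4)*sqrt(sqrt(2)/4 + 1/2)*exp(I*pi/24)*sin(pi/16)/8 + sqrt(2)*I*sqrt(1/2 - sqrt(2)/4)*sqrt(sqrt(2)/4 + 1/2)*exp(7*I*pi/24)*cos(pi/16)/8 on |1100>, -I*exp(I*pi/24)*cos(pi/16)/16 - sqrt(2)*I*exp(7*I*pi/24)*cos(pi/16)/16 - sqrt(2)*I*exp(I*pi/24)*sin(pi/16)/16 - sqrt(2)*I*exp(7*I*pi/24)*sin(pi/16)/16 - sqrt(2)*I*sqrt(1/2 - sqrt(2)/4)*sqrt(sqrt(2)/4 + 1/2)*exp(7*I*pi/24)*sin(pi/16)/8 + I*exp(7*I*pi/24)*sin(pi/16)/16 + I*exp(I*pi/24)*sin(pi/16)/16 + sqrt(2)*I*sqrt(1/2 - sqrt(2)/4)*sqrt(sqrt(2)/4 + 1/2)*exp(I*pi/24)*sin(pi/16)/8 + I*exp(7*I*pi/24)*cos(pi/16)/16 + sqrt(2)*I*sqrt(1/2 - sqrt(2)/4)*sqrt(sqrt(2)/4 + 1/2)*exp(7*I*pi/24)*cos(pi/16)/8 + sqrt(2)*I*sqrt(1/2 - sqrt(2)/4)*sqrt(sqrt(2)/4 + 1/2)*exp(I*pi/24)*cos(pi/16)/8 + sqrt(2)*I*exp(I*pi/24)*cos(pi/16)/16 on |1101>, -sqrt(2)*I*exp(I*pi/24)*cos(pi/16)/16 - I*exp(I*pi/24)*cos(pi/16)/16 - sqrt(2)*I*sqrt(1/2 - sqrt(2)/4)*sqrt(sqrt(2)/4 + 1/2)*exp(I*pi/24)*cos(pi/16)/8 - sqrt(2)*I*exp(7*I*pi/24)*cos(pi/16)/16 - I*exp(7*I*pi/24)*cos(pi/16)/16 - sqrt(2)*I*exp(I*pi/24)*sin(pi/16)/16 - I*exp(I*pi/24)*sin(pi/16)/16 + I*exp(7*I*pi/24)*sin(pi/16)/16 + sqrt(2)*I*sqrt(1/2 - sqrt(2)/4)*sqrt(sqrt(2)/4 + 1/2)*exp(7*I*pi/24)*sin(pi/16)/8 + sqrt(2)*I*exp(7*I*pi/24)*sin(pi/16)/16 + sqrt(2)*I*sqrt(1/2 - sqrt(2)/4)*sqrt(sqrt(2)/4 + 1/2)*exp(I*pi/24)*sin(pi/16)/8 + sqrt(2)*I*sqrt(1/2 - sqrt(2)/4)*sqrt(sqrt(2)/4 + 1/2)*exp(7*I*pi/24)*cos(pi/16)/8 on |1110>, -I*exp(I*pi/24)*cos(pi/16)/16 - sqrt(2)*I*exp(7*I*pi/24)*cos(pi/16)/16 - sqrt(2)*I*exp(I*pi/24)*sin(pi/16)/16 - sqrt(2)*I*exp(7*I*pi/24)*sin(pi/16)/16 - sqrt(2)*I*sqrt(1/2 - sqrt(2)/4)*sqrt(sqrt(2)/4 + 1/2)*exp(7*I*pi/24)*sin(pi/16)/8 + I*exp(7*I*pi/24)*sin(pi/16)/16 + I*exp(I*pi/24)*sin(pi/16)/16 + sqrt(2)*I*sqrt(1/2 - sqrt(2)/4)*sqrt(sqrt(2)/4 + 1/2)*exp(I*pi/24)*sin(pi/16)/8 + I*exp(7*I*pi/24)*cos(pi/16)/16 + sqrt(2)*I*sqrt(1/2 - sqrt(2)/4)*sqrt(sqrt(2)/4 + 1/2)*exp(7*I*pi/24)*cos(pi/16)/8 + sqrt(2)*I*sqrt(1/2 - sqrt(2)/4)*sqrt(sqrt(2)/4 + 1/2)*exp(I*pi/24)*cos(pi/16)/8 + sqrt(2)*I*exp(I*pi/24)*cos(pi/16)/16 on |1111>.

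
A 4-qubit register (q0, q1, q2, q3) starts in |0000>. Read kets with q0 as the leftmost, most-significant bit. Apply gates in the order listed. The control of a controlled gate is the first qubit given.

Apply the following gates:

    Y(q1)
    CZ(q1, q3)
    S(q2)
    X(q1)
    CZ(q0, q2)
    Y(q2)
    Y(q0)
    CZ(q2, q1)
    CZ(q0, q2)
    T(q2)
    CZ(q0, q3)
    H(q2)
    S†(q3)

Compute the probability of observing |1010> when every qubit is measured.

A full measurement returns |1010> with probability 1/2.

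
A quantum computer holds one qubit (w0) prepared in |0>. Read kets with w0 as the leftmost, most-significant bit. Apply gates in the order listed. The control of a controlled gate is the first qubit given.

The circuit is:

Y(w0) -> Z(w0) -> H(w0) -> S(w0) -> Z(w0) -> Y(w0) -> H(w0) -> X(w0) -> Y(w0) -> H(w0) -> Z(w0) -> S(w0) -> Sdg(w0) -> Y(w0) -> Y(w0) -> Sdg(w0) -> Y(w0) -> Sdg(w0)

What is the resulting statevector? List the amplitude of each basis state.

The final amplitudes are -sqrt(2)/2 on |0>, -sqrt(2)*I/2 on |1>.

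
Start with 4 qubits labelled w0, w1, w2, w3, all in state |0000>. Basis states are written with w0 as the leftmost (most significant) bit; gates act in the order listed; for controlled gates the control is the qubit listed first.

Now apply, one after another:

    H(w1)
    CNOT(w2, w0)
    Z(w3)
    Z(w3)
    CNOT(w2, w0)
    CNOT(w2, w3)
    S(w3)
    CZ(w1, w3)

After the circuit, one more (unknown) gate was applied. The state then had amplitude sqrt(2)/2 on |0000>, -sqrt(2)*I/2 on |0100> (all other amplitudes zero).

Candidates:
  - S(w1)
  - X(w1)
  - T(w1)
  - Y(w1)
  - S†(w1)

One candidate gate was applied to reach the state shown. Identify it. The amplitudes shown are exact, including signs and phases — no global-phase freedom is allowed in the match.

The applied gate was S†(w1). Key observation: the block from step 2 through step 5 cancels to the identity and can be dropped.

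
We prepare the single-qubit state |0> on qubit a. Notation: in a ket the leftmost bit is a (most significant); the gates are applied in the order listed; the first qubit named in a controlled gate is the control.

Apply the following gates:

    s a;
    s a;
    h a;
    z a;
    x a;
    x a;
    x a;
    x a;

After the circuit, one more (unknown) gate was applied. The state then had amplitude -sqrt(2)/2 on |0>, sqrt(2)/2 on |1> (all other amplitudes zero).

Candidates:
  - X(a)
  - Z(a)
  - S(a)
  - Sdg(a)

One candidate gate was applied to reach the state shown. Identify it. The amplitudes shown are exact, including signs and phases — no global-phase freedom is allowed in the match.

The unique candidate consistent with the amplitudes is X(a). Key observation: gates 5-8 undo each other exactly, leaving only the rest of the circuit to track.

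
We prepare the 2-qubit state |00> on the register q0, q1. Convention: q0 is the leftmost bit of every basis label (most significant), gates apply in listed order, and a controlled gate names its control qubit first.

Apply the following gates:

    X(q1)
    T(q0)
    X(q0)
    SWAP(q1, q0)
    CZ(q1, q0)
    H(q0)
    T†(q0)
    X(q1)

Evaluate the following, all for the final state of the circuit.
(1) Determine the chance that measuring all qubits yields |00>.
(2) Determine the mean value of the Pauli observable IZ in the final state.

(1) Outcome |00> occurs with probability 1/2.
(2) The expectation value of IZ is 1.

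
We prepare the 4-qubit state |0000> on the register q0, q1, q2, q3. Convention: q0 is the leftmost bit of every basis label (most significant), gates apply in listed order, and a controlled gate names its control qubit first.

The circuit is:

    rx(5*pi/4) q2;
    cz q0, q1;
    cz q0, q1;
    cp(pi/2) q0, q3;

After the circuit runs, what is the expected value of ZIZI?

In the final state, ZIZI has expectation -sqrt(2)/2. Key observation: gates 2-3 undo each other exactly, leaving only the rest of the circuit to track.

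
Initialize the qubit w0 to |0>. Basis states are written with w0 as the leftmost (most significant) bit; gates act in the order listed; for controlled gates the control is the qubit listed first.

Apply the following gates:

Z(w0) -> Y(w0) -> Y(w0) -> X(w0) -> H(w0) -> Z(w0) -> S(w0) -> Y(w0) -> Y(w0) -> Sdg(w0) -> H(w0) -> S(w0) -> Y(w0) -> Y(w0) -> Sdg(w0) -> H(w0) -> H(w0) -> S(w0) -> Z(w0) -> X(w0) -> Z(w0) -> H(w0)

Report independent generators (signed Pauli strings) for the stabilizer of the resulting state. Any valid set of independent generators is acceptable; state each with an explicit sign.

One valid set of independent stabilizer generators is -X (any independent generating set of the same group is equally correct).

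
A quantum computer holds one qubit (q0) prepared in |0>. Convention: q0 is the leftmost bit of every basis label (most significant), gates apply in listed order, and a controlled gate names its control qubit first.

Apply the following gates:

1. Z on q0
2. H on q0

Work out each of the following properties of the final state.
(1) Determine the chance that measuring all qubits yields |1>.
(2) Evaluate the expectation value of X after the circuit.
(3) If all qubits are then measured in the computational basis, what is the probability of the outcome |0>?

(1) The probability of measuring |1> is 1/2.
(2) The observable X averages to 1.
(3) A full measurement returns |0> with probability 1/2.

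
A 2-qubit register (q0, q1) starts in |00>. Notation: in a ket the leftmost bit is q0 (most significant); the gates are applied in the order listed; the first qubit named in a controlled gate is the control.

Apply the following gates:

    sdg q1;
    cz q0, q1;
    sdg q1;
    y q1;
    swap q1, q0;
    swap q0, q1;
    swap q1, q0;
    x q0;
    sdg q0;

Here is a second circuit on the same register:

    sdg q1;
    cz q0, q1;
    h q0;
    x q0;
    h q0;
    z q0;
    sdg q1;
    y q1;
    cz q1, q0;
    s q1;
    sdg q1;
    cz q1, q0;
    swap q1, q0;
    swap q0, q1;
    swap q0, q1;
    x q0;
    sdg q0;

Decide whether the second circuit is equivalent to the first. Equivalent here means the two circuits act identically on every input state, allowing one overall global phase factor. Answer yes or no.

Yes — the two circuits implement the same unitary up to a global phase.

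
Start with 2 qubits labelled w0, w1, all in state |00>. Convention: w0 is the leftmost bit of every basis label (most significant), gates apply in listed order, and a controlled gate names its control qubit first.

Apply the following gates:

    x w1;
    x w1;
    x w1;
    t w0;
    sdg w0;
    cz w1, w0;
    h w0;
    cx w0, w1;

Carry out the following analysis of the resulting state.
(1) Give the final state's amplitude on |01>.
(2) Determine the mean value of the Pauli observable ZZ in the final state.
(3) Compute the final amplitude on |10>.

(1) |01> carries amplitude sqrt(2)/2 in the final state.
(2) The observable ZZ averages to -1.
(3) |10> carries amplitude sqrt(2)/2 in the final state.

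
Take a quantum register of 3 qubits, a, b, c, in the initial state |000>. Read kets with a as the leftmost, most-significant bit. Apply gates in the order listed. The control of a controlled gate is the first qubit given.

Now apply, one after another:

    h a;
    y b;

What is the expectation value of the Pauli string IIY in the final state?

The observable IIY averages to 0.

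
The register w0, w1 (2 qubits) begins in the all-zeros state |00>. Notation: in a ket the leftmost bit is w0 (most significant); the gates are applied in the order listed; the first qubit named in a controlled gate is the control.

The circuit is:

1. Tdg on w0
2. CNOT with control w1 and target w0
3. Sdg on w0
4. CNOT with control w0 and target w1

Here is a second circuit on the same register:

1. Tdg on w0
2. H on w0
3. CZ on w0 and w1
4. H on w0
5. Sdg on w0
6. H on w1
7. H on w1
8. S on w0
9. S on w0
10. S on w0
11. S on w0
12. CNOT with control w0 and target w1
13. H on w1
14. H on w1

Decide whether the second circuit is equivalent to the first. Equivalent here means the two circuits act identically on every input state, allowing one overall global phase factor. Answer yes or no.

Yes: on every input state the two circuits agree up to one overall phase factor.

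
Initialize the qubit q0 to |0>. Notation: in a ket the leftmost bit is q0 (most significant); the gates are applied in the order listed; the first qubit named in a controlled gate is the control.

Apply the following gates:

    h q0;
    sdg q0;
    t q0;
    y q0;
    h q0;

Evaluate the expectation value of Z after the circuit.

In the final state, Z has expectation -sqrt(2)/2.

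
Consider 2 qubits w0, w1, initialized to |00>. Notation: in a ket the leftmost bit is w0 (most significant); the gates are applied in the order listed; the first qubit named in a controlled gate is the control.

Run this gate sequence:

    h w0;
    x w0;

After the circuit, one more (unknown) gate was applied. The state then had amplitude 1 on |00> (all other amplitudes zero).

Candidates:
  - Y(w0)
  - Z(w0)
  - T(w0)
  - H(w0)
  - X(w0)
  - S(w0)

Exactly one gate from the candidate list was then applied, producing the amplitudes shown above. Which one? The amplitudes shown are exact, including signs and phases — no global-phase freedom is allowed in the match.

The unique candidate consistent with the amplitudes is H(w0).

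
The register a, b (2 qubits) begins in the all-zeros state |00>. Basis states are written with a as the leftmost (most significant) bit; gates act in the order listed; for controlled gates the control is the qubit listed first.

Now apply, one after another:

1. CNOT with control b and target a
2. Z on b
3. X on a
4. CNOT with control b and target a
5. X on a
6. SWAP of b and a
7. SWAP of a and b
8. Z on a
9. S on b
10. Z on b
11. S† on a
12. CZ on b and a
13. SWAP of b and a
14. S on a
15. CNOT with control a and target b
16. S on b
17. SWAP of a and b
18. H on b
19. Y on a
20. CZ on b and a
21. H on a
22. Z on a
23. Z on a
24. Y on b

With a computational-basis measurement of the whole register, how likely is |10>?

The probability of measuring |10> is 1/4.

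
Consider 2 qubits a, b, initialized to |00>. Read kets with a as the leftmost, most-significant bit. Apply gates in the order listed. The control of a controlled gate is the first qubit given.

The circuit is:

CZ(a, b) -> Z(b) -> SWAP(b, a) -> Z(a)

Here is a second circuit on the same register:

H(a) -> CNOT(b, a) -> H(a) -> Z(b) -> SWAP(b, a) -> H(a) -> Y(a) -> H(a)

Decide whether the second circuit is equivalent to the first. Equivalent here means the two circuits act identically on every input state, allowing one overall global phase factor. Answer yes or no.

No — the two circuits implement different unitaries, even allowing a global phase.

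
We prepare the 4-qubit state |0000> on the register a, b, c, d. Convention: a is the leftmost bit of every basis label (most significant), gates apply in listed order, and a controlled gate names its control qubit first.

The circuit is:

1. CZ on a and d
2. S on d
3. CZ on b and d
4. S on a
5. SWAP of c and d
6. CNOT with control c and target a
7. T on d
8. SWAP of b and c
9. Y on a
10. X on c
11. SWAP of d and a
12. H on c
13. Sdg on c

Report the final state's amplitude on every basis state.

After the circuit, the state carries amplitude sqrt(2)*I/2 on |0001>, -sqrt(2)/2 on |0011>, and 0 on every other basis state.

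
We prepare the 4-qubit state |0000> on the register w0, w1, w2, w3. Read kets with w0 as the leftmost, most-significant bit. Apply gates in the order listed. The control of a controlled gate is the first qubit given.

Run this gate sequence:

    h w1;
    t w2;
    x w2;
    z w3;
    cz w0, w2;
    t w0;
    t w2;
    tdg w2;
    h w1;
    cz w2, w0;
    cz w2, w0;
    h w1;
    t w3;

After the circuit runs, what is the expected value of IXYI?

In the final state, IXYI has expectation 0. Key observation: gates 9-12 undo each other exactly, leaving only the rest of the circuit to track.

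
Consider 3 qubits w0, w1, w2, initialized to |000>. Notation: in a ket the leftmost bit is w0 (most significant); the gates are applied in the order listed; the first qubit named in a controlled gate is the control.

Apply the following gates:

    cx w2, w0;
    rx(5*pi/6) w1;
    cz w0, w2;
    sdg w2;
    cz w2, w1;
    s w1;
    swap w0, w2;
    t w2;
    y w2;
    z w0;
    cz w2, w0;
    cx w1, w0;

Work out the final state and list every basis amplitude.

The resulting statevector has amplitude I*(-sqrt(2) + sqrt(6))/4 on |001>, I*(sqrt(2) + sqrt(6))/4 on |111>, and 0 on every other basis state.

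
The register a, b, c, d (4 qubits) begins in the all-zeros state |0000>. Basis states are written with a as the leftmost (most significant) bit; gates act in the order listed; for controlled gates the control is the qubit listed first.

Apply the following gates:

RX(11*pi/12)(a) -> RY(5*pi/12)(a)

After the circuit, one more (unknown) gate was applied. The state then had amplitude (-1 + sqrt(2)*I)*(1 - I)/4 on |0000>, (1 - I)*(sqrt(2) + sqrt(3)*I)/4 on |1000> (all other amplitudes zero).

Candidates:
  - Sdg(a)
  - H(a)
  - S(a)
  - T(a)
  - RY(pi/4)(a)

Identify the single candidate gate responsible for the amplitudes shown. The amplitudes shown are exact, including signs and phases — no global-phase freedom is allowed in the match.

It was S(a) that produced the state shown.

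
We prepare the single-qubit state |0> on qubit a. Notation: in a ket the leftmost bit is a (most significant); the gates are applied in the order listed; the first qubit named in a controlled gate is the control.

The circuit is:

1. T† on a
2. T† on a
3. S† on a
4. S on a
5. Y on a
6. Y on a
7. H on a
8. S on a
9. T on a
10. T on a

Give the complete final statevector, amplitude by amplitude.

The final amplitudes are sqrt(2)/2 on |0>, -sqrt(2)/2 on |1>.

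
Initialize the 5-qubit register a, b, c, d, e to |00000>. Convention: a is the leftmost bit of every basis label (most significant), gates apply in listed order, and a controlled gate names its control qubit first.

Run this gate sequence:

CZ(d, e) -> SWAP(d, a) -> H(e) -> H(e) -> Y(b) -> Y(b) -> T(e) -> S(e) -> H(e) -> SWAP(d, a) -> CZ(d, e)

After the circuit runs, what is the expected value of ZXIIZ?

The observable ZXIIZ averages to 0.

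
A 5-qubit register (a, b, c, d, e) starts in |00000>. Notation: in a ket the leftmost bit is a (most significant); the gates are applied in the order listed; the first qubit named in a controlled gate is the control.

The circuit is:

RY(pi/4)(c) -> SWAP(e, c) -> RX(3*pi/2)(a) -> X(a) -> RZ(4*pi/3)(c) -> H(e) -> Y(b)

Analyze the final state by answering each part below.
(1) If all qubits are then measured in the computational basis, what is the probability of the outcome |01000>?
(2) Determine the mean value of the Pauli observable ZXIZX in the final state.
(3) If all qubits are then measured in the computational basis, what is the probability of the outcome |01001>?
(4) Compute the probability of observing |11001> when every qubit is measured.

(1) The probability of measuring |01000> is sqrt(2)/8 + 1/4.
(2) The expectation value of ZXIZX is 0.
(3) The probability of measuring |01001> is 1/4 - sqrt(2)/8.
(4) Outcome |11001> occurs with probability 1/4 - sqrt(2)/8.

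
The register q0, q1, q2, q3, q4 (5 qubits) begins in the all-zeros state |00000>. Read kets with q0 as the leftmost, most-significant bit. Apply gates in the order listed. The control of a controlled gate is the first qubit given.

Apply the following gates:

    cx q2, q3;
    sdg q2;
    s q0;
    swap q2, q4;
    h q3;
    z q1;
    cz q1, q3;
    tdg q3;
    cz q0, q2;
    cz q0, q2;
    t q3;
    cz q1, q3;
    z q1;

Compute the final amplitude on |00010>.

The final state's coefficient on |00010> equals sqrt(2)/2. Key observation: the block from step 6 through step 13 cancels to the identity and can be dropped.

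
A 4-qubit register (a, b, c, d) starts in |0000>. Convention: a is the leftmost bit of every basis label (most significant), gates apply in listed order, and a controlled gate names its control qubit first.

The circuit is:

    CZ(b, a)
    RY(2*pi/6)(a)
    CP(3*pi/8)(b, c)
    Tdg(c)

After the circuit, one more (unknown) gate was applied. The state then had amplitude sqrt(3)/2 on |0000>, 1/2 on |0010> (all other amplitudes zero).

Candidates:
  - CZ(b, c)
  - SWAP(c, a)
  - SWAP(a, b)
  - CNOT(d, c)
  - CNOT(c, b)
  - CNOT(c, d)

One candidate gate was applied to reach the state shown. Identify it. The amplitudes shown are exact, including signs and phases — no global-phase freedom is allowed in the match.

The unique candidate consistent with the amplitudes is SWAP(c, a).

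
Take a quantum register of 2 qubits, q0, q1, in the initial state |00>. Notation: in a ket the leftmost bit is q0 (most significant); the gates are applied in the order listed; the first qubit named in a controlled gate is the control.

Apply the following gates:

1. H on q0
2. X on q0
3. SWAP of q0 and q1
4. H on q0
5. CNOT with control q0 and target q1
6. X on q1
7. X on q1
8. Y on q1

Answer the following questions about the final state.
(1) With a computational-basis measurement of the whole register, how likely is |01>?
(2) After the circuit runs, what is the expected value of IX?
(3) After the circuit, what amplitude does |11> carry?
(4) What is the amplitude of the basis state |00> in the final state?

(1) The probability of measuring |01> is 1/4.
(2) The observable IX averages to -1.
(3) The final state's coefficient on |11> equals I/2.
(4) The final state's coefficient on |00> equals -I/2.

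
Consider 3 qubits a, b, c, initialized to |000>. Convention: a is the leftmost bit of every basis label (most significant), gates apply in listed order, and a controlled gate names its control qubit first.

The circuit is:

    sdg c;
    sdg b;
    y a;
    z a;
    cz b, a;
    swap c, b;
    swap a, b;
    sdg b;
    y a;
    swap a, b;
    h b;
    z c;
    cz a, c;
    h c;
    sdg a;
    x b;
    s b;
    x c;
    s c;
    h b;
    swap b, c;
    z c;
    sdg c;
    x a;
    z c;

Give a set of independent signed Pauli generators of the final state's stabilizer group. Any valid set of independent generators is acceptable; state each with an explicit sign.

The final state is stabilized by the group generated by +IYI, +IIX, +ZII; other independent generating sets are equally valid.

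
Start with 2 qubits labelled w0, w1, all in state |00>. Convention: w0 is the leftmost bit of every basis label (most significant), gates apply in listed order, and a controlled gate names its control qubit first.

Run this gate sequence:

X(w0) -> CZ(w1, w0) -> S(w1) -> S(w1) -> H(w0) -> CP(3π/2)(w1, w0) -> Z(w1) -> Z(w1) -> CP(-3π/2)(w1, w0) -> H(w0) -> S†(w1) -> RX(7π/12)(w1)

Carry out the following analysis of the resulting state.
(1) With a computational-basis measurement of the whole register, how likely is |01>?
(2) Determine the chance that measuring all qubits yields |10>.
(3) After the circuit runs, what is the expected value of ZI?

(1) A full measurement returns |01> with probability 0. Key observation: gates 4-11 undo each other exactly, leaving only the rest of the circuit to track.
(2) The probability of measuring |10> is -sqrt(6)/8 + sqrt(2)/8 + 1/2.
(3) In the final state, ZI has expectation -1.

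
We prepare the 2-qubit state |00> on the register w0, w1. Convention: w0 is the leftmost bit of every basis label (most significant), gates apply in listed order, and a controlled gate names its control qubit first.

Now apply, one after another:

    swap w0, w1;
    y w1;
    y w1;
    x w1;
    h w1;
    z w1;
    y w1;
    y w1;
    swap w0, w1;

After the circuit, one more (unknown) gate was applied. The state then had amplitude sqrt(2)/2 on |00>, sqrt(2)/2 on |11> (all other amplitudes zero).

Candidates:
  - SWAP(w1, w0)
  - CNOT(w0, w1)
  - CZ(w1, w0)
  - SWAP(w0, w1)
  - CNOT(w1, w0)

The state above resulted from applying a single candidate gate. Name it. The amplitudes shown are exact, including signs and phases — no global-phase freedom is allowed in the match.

The unique candidate consistent with the amplitudes is CNOT(w0, w1).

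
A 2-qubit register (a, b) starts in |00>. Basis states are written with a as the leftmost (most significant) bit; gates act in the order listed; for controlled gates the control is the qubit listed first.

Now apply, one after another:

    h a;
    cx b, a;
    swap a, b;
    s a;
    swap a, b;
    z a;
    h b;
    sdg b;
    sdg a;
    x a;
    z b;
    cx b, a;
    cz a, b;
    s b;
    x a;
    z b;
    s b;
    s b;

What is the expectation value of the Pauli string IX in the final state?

In the final state, IX has expectation 0.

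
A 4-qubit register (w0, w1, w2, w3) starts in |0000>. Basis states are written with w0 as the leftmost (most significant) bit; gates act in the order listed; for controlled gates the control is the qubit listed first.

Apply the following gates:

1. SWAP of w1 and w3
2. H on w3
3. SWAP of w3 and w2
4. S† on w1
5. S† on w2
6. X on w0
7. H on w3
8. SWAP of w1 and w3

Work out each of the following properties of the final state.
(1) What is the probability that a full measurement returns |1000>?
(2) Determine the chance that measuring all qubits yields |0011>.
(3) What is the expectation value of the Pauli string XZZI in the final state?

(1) A full measurement returns |1000> with probability 1/4.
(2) Outcome |0011> occurs with probability 0.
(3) The observable XZZI averages to 0.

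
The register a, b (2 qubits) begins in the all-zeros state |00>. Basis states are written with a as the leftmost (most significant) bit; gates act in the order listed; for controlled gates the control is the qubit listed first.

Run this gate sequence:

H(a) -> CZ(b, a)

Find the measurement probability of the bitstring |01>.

A full measurement returns |01> with probability 0.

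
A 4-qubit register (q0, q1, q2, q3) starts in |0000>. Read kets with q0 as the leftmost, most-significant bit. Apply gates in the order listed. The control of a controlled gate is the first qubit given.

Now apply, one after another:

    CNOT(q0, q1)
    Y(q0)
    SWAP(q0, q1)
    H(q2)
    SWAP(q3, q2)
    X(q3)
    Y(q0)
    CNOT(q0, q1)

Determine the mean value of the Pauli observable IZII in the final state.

In the final state, IZII has expectation 1.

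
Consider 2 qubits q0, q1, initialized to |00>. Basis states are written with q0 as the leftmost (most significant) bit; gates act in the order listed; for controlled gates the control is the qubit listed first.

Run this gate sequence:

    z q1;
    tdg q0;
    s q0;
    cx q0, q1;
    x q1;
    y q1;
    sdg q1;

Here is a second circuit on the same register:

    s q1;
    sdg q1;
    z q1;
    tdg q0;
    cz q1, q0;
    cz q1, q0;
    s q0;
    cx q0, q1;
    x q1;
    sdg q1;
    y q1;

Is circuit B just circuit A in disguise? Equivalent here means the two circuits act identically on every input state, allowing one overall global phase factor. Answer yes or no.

No: there is an input state on which the two circuits produce genuinely different outputs (not merely differing by a phase).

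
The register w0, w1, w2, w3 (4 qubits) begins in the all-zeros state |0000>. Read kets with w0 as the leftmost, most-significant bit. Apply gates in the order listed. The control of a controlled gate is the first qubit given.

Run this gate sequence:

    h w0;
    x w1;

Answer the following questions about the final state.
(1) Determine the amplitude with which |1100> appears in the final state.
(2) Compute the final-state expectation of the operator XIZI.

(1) |1100> carries amplitude sqrt(2)/2 in the final state.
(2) In the final state, XIZI has expectation 1.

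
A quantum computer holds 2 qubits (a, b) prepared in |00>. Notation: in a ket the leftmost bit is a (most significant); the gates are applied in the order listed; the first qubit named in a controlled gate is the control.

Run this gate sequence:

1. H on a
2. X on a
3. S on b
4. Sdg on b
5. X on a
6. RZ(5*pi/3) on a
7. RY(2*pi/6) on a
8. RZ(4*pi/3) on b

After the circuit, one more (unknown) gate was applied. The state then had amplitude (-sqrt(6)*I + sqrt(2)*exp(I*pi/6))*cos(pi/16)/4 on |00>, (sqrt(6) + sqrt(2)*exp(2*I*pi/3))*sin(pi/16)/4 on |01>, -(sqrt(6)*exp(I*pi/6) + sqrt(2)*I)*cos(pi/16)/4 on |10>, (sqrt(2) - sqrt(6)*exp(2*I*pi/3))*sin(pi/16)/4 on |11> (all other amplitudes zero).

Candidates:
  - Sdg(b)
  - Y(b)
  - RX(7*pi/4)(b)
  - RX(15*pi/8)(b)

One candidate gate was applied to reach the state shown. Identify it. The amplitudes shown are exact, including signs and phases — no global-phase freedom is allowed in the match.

The applied gate was RX(15*pi/8)(b). Key observation: the block from step 2 through step 5 cancels to the identity and can be dropped.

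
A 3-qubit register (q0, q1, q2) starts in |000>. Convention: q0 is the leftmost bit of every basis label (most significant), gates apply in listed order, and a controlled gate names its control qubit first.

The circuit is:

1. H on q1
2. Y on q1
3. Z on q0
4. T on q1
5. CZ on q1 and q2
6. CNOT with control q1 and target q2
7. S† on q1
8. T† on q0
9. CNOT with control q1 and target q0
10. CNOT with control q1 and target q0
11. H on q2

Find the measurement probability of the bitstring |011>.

A full measurement returns |011> with probability 1/4. Key observation: gates 9-10 undo each other exactly, leaving only the rest of the circuit to track.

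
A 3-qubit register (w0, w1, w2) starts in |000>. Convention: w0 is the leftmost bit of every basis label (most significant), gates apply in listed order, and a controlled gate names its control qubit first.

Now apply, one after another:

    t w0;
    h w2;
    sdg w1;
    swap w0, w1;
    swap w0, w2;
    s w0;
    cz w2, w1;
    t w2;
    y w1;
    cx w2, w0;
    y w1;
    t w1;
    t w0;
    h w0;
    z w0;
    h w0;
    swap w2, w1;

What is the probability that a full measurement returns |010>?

Outcome |010> occurs with probability 0.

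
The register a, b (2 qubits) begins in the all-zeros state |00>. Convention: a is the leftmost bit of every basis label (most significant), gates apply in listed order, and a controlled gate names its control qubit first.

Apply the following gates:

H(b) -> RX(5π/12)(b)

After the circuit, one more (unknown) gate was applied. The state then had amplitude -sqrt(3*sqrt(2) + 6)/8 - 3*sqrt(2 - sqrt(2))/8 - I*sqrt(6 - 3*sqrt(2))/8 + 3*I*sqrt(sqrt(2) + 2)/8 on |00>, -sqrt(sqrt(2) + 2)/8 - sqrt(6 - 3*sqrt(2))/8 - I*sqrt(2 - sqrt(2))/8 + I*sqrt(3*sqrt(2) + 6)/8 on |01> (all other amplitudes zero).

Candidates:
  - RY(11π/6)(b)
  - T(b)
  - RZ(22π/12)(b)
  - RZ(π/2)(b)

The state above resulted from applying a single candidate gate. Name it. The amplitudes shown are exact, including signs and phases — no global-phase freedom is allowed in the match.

The applied gate was RY(11π/6)(b).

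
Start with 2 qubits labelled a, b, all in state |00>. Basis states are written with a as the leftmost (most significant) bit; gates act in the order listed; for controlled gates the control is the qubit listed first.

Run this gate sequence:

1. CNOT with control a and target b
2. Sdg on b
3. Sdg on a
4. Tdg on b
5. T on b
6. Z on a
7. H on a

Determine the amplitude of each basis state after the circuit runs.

The final amplitudes are sqrt(2)/2 on |00>, 0 on |01>, sqrt(2)/2 on |10>, 0 on |11>.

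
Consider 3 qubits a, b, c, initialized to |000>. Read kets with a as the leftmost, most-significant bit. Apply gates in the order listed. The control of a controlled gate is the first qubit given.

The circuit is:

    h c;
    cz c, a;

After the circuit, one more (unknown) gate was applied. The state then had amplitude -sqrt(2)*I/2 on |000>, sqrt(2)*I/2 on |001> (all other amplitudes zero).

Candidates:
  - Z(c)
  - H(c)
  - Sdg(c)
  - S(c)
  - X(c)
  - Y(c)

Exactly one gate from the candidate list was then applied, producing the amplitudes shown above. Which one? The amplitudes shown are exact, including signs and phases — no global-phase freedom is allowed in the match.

The applied gate was Y(c).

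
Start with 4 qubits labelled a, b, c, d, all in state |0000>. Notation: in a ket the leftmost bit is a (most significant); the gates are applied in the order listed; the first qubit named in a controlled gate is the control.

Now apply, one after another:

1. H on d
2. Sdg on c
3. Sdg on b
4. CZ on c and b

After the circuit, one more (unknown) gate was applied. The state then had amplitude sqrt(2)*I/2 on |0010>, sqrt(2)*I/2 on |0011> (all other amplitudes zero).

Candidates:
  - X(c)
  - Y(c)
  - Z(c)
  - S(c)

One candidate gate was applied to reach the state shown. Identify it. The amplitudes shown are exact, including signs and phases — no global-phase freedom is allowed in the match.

The applied gate was Y(c).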